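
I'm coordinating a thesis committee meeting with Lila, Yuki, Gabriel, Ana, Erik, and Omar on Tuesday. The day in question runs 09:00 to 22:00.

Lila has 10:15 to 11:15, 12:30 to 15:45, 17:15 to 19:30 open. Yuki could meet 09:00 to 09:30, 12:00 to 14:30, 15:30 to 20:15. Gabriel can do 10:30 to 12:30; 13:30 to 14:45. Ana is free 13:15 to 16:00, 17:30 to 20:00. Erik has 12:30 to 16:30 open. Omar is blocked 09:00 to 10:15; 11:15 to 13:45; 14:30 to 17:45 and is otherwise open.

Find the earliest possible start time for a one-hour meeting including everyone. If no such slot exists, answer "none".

Lila free: 10:15-11:15, 12:30-15:45, 17:15-19:30.
Yuki free: 09:00-09:30, 12:00-14:30, 15:30-20:15.
Gabriel free: 10:30-12:30, 13:30-14:45.
Ana free: 13:15-16:00, 17:30-20:00.
Erik free: 12:30-16:30.
Omar free: 10:15-11:15, 13:45-14:30, 17:45-22:00 (invert busy blocks within the working day).
Lila ∩ Yuki: 12:30-14:30, 15:30-15:45, 17:15-19:30.
Lila ∩ Yuki ∩ Gabriel: 13:30-14:30.
Lila ∩ Yuki ∩ Gabriel ∩ Ana: 13:30-14:30.
Lila ∩ Yuki ∩ Gabriel ∩ Ana ∩ Erik: 13:30-14:30.
Lila ∩ Yuki ∩ Gabriel ∩ Ana ∩ Erik ∩ Omar: 13:45-14:30.
So the common availability across everyone is 13:45-14:30.
No common window is at least 60 minutes long.

none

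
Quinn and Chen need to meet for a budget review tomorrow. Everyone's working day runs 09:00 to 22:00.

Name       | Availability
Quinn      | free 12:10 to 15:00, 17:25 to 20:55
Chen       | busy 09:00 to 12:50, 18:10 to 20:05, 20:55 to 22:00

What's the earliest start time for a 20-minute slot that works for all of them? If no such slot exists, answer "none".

12:50

Quinn free: 12:10-15:00, 17:25-20:55.
Chen free: 12:50-18:10, 20:05-20:55 (invert busy blocks within the working day).
Quinn ∩ Chen: 12:50-15:00, 17:25-18:10, 20:05-20:55.
Those are the intersection windows.
The first common window of at least 20 minutes is 12:50-15:00, so the earliest start is 12:50.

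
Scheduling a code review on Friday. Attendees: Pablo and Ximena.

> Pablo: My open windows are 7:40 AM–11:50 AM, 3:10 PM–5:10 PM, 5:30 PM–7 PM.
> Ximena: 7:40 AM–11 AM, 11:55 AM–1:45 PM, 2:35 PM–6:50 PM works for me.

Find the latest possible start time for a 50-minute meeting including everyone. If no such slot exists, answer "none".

18:00

Pablo ∩ Ximena: 07:40-11:00, 15:10-17:10, 17:30-18:50.
The last common window of at least 50 minutes is 17:30-18:50; a 50-minute meeting can start as late as 18:00 and still end by 18:50.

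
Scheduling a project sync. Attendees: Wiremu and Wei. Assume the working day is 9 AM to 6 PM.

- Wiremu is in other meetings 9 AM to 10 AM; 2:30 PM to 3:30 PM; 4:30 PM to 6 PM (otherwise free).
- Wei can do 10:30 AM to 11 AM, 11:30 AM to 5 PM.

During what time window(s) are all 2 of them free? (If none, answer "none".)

Wiremu free: 10:00-14:30, 15:30-16:30 (invert busy blocks within the working day).
Wei free: 10:30-11:00, 11:30-17:00.
Wiremu ∩ Wei: 10:30-11:00, 11:30-14:30, 15:30-16:30.

10:30-11:00, 11:30-14:30, 15:30-16:30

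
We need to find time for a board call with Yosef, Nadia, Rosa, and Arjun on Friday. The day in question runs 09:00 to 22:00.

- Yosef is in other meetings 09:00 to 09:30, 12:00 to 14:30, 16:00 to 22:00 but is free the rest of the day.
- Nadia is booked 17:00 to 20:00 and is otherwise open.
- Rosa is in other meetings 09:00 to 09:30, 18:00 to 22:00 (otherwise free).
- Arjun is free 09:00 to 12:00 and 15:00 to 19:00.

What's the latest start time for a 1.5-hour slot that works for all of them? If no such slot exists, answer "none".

Yosef free: 09:30-12:00, 14:30-16:00 (invert busy blocks within the working day).
Nadia free: 09:00-17:00, 20:00-22:00 (invert busy blocks within the working day).
Rosa free: 09:30-18:00 (invert busy blocks within the working day).
Arjun free: 09:00-12:00, 15:00-19:00.
Yosef ∩ Nadia: 09:30-12:00, 14:30-16:00.
Yosef ∩ Nadia ∩ Rosa: 09:30-12:00, 14:30-16:00.
Yosef ∩ Nadia ∩ Rosa ∩ Arjun: 09:30-12:00, 15:00-16:00.
The last common window of at least 90 minutes is 09:30-12:00; a 90-minute meeting can start as late as 10:30 and still end by 12:00.

10:30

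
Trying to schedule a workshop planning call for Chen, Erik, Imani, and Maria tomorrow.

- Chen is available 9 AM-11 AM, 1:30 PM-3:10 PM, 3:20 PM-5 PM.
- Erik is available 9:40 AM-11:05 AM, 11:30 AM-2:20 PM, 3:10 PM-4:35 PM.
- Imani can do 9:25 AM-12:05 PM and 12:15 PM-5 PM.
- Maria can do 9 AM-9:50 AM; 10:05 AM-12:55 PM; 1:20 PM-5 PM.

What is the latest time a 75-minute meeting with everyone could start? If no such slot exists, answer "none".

Chen ∩ Erik: 09:40-11:00, 13:30-14:20, 15:20-16:35.
Chen ∩ Erik ∩ Imani: 09:40-11:00, 13:30-14:20, 15:20-16:35.
Chen ∩ Erik ∩ Imani ∩ Maria: 09:40-09:50, 10:05-11:00, 13:30-14:20, 15:20-16:35.
The last common window of at least 75 minutes is 15:20-16:35; a 75-minute meeting can start as late as 15:20 and still end by 16:35.

15:20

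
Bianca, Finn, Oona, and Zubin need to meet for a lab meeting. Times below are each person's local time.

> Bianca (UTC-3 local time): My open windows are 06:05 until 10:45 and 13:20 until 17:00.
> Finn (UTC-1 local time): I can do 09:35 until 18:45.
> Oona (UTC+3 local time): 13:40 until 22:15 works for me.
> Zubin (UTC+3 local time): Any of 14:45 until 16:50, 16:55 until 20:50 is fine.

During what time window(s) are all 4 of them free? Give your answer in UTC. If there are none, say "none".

Bianca in UTC: 09:05-13:45, 16:20-20:00 (add 3h to convert from UTC-3).
Finn in UTC: 10:35-19:45 (add 1h to convert from UTC-1).
Oona in UTC: 10:40-19:15 (subtract 3h to convert from UTC+3).
Zubin in UTC: 11:45-13:50, 13:55-17:50 (subtract 3h to convert from UTC+3).
Bianca ∩ Finn: 10:35-13:45, 16:20-19:45.
Bianca ∩ Finn ∩ Oona: 10:40-13:45, 16:20-19:15.
Bianca ∩ Finn ∩ Oona ∩ Zubin: 11:45-13:45, 16:20-17:50.

11:45-13:45, 16:20-17:50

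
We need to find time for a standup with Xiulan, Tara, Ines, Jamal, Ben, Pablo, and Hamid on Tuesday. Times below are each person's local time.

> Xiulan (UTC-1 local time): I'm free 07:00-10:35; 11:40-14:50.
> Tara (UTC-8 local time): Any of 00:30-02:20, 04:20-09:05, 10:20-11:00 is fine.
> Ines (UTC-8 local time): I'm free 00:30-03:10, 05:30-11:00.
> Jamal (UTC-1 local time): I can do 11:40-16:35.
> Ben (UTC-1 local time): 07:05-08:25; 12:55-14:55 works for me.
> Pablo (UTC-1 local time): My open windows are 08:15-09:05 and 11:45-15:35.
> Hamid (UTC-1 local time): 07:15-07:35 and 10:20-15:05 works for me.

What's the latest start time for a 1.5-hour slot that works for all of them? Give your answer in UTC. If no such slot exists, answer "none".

14:20

Xiulan in UTC: 08:00-11:35, 12:40-15:50 (add 1h to convert from UTC-1).
Tara in UTC: 08:30-10:20, 12:20-17:05, 18:20-19:00 (add 8h to convert from UTC-8).
Ines in UTC: 08:30-11:10, 13:30-19:00 (add 8h to convert from UTC-8).
Jamal in UTC: 12:40-17:35 (add 1h to convert from UTC-1).
Ben in UTC: 08:05-09:25, 13:55-15:55 (add 1h to convert from UTC-1).
Pablo in UTC: 09:15-10:05, 12:45-16:35 (add 1h to convert from UTC-1).
Hamid in UTC: 08:15-08:35, 11:20-16:05 (add 1h to convert from UTC-1).
Xiulan ∩ Tara: 08:30-10:20, 12:40-15:50.
Xiulan ∩ Tara ∩ Ines: 08:30-10:20, 13:30-15:50.
Xiulan ∩ Tara ∩ Ines ∩ Jamal: 13:30-15:50.
Xiulan ∩ Tara ∩ Ines ∩ Jamal ∩ Ben: 13:55-15:50.
Xiulan ∩ Tara ∩ Ines ∩ Jamal ∩ Ben ∩ Pablo: 13:55-15:50.
Xiulan ∩ Tara ∩ Ines ∩ Jamal ∩ Ben ∩ Pablo ∩ Hamid: 13:55-15:50.
The last common window of at least 90 minutes is 13:55-15:50; a 90-minute meeting can start as late as 14:20 and still end by 15:50.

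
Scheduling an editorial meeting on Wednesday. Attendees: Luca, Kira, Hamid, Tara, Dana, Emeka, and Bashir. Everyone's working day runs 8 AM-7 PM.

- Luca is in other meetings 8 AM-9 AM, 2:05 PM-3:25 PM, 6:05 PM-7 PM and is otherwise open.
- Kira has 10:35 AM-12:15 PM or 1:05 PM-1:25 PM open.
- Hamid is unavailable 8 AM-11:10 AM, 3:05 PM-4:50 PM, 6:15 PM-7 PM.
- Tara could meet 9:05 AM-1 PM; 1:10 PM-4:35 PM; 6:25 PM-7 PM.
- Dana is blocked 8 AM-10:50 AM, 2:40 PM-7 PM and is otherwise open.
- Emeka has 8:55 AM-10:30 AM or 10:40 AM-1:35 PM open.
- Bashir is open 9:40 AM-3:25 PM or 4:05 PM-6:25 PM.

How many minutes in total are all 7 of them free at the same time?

80

Luca free: 09:00-14:05, 15:25-18:05 (invert busy blocks within the working day).
Kira free: 10:35-12:15, 13:05-13:25.
Hamid free: 11:10-15:05, 16:50-18:15 (invert busy blocks within the working day).
Tara free: 09:05-13:00, 13:10-16:35, 18:25-19:00.
Dana free: 10:50-14:40 (invert busy blocks within the working day).
Emeka free: 08:55-10:30, 10:40-13:35.
Bashir free: 09:40-15:25, 16:05-18:25.
Luca ∩ Kira: 10:35-12:15, 13:05-13:25.
Luca ∩ Kira ∩ Hamid: 11:10-12:15, 13:05-13:25.
Luca ∩ Kira ∩ Hamid ∩ Tara: 11:10-12:15, 13:10-13:25.
Luca ∩ Kira ∩ Hamid ∩ Tara ∩ Dana: 11:10-12:15, 13:10-13:25.
Luca ∩ Kira ∩ Hamid ∩ Tara ∩ Dana ∩ Emeka: 11:10-12:15, 13:10-13:25.
Luca ∩ Kira ∩ Hamid ∩ Tara ∩ Dana ∩ Emeka ∩ Bashir: 11:10-12:15, 13:10-13:25.
Summing the common windows: 65 + 15 = 80 minutes.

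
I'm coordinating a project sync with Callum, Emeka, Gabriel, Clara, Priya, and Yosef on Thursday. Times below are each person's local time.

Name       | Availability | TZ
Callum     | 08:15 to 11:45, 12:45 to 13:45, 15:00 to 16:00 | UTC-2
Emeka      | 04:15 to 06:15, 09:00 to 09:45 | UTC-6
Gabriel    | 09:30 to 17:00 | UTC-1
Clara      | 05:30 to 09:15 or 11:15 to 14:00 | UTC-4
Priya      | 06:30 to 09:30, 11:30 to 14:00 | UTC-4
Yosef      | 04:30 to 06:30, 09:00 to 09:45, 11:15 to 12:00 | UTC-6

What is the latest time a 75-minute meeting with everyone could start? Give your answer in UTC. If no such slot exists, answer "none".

11:00

Callum in UTC: 10:15-13:45, 14:45-15:45, 17:00-18:00 (add 2h to convert from UTC-2).
Emeka in UTC: 10:15-12:15, 15:00-15:45 (add 6h to convert from UTC-6).
Gabriel in UTC: 10:30-18:00 (add 1h to convert from UTC-1).
Clara in UTC: 09:30-13:15, 15:15-18:00 (add 4h to convert from UTC-4).
Priya in UTC: 10:30-13:30, 15:30-18:00 (add 4h to convert from UTC-4).
Yosef in UTC: 10:30-12:30, 15:00-15:45, 17:15-18:00 (add 6h to convert from UTC-6).
Callum ∩ Emeka: 10:15-12:15, 15:00-15:45.
Callum ∩ Emeka ∩ Gabriel: 10:30-12:15, 15:00-15:45.
Callum ∩ Emeka ∩ Gabriel ∩ Clara: 10:30-12:15, 15:15-15:45.
Callum ∩ Emeka ∩ Gabriel ∩ Clara ∩ Priya: 10:30-12:15, 15:30-15:45.
Callum ∩ Emeka ∩ Gabriel ∩ Clara ∩ Priya ∩ Yosef: 10:30-12:15, 15:30-15:45.
The last common window of at least 75 minutes is 10:30-12:15; a 75-minute meeting can start as late as 11:00 and still end by 12:15.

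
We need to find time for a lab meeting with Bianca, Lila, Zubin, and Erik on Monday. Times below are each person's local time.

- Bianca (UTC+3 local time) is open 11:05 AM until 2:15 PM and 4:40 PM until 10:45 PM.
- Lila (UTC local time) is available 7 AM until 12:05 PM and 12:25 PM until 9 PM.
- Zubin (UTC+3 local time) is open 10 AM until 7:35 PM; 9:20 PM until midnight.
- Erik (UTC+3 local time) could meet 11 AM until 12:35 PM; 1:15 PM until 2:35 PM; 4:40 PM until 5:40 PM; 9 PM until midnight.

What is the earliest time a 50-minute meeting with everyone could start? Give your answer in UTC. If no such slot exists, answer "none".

08:05

Bianca in UTC: 08:05-11:15, 13:40-19:45 (subtract 3h to convert from UTC+3).
Lila in UTC: 07:00-12:05, 12:25-21:00.
Zubin in UTC: 07:00-16:35, 18:20-21:00 (subtract 3h to convert from UTC+3).
Erik in UTC: 08:00-09:35, 10:15-11:35, 13:40-14:40, 18:00-21:00 (subtract 3h to convert from UTC+3).
Bianca ∩ Lila: 08:05-11:15, 13:40-19:45.
Bianca ∩ Lila ∩ Zubin: 08:05-11:15, 13:40-16:35, 18:20-19:45.
Bianca ∩ Lila ∩ Zubin ∩ Erik: 08:05-09:35, 10:15-11:15, 13:40-14:40, 18:20-19:45.
The first common window of at least 50 minutes is 08:05-09:35, so the earliest start is 08:05.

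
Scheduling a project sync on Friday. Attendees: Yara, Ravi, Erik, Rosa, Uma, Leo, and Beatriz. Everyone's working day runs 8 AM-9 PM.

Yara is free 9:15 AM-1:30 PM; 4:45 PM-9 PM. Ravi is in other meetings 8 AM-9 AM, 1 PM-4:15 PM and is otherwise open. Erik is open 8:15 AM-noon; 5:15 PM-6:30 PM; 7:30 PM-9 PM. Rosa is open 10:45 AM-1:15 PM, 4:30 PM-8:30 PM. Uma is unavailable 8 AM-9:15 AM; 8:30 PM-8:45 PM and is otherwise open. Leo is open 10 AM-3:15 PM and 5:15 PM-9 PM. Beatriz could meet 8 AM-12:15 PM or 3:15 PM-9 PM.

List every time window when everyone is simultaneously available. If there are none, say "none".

10:45-12:00, 17:15-18:30, 19:30-20:30

Yara free: 09:15-13:30, 16:45-21:00.
Ravi free: 09:00-13:00, 16:15-21:00 (invert busy blocks within the working day).
Erik free: 08:15-12:00, 17:15-18:30, 19:30-21:00.
Rosa free: 10:45-13:15, 16:30-20:30.
Uma free: 09:15-20:30, 20:45-21:00 (invert busy blocks within the working day).
Leo free: 10:00-15:15, 17:15-21:00.
Beatriz free: 08:00-12:15, 15:15-21:00.
Yara ∩ Ravi: 09:15-13:00, 16:45-21:00.
Yara ∩ Ravi ∩ Erik: 09:15-12:00, 17:15-18:30, 19:30-21:00.
Yara ∩ Ravi ∩ Erik ∩ Rosa: 10:45-12:00, 17:15-18:30, 19:30-20:30.
Yara ∩ Ravi ∩ Erik ∩ Rosa ∩ Uma: 10:45-12:00, 17:15-18:30, 19:30-20:30.
Yara ∩ Ravi ∩ Erik ∩ Rosa ∩ Uma ∩ Leo: 10:45-12:00, 17:15-18:30, 19:30-20:30.
Yara ∩ Ravi ∩ Erik ∩ Rosa ∩ Uma ∩ Leo ∩ Beatriz: 10:45-12:00, 17:15-18:30, 19:30-20:30.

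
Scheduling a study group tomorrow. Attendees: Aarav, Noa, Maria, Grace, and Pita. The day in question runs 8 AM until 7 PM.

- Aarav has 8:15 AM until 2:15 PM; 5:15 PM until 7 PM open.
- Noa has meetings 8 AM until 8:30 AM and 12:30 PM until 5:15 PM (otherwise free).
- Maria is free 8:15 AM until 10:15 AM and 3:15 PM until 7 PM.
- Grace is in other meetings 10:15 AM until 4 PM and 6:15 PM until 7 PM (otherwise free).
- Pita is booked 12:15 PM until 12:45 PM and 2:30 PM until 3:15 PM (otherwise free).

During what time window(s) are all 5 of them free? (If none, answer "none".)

08:30-10:15, 17:15-18:15

Aarav free: 08:15-14:15, 17:15-19:00.
Noa free: 08:30-12:30, 17:15-19:00 (invert busy blocks within the working day).
Maria free: 08:15-10:15, 15:15-19:00.
Grace free: 08:00-10:15, 16:00-18:15 (invert busy blocks within the working day).
Pita free: 08:00-12:15, 12:45-14:30, 15:15-19:00 (invert busy blocks within the working day).
Aarav ∩ Noa: 08:30-12:30, 17:15-19:00.
Aarav ∩ Noa ∩ Maria: 08:30-10:15, 17:15-19:00.
Aarav ∩ Noa ∩ Maria ∩ Grace: 08:30-10:15, 17:15-18:15.
Aarav ∩ Noa ∩ Maria ∩ Grace ∩ Pita: 08:30-10:15, 17:15-18:15.
Those are the intersection windows.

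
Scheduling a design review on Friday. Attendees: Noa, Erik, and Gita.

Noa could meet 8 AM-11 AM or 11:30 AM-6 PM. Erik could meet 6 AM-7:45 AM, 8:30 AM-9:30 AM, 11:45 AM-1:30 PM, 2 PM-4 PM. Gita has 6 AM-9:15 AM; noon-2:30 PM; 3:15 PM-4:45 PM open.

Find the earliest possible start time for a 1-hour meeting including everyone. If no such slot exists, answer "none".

12:00

Noa ∩ Erik: 08:30-09:30, 11:45-13:30, 14:00-16:00.
Noa ∩ Erik ∩ Gita: 08:30-09:15, 12:00-13:30, 14:00-14:30, 15:15-16:00.
Those are the intersection windows.
The first common window of at least 60 minutes is 12:00-13:30, so the earliest start is 12:00.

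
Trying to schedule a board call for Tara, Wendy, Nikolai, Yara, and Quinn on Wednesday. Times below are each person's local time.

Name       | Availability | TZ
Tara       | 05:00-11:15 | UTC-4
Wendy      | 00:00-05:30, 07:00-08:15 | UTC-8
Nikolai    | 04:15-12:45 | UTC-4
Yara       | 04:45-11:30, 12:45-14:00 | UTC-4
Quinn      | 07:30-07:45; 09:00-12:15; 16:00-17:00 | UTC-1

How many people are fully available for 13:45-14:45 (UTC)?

Tara in UTC: 09:00-15:15 (add 4h to convert from UTC-4).
Wendy in UTC: 08:00-13:30, 15:00-16:15 (add 8h to convert from UTC-8).
Nikolai in UTC: 08:15-16:45 (add 4h to convert from UTC-4).
Yara in UTC: 08:45-15:30, 16:45-18:00 (add 4h to convert from UTC-4).
Quinn in UTC: 08:30-08:45, 10:00-13:15, 17:00-18:00 (add 1h to convert from UTC-1).
Tara, Nikolai, and Yara can make the full 13:45-14:45 slot — that's 3.

3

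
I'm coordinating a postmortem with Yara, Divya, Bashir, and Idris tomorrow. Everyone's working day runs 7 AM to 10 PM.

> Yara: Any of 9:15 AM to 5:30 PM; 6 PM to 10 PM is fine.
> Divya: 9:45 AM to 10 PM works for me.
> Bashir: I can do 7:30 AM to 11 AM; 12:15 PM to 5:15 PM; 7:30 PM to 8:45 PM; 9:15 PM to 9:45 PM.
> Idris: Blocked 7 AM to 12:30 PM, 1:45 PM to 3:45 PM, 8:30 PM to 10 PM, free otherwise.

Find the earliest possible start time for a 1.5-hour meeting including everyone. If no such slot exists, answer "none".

15:45

Yara free: 09:15-17:30, 18:00-22:00.
Divya free: 09:45-22:00.
Bashir free: 07:30-11:00, 12:15-17:15, 19:30-20:45, 21:15-21:45.
Idris free: 12:30-13:45, 15:45-20:30 (invert busy blocks within the working day).
Yara ∩ Divya: 09:45-17:30, 18:00-22:00.
Yara ∩ Divya ∩ Bashir: 09:45-11:00, 12:15-17:15, 19:30-20:45, 21:15-21:45.
Yara ∩ Divya ∩ Bashir ∩ Idris: 12:30-13:45, 15:45-17:15, 19:30-20:30.
Those are the intersection windows.
The first common window of at least 90 minutes is 15:45-17:15, so the earliest start is 15:45.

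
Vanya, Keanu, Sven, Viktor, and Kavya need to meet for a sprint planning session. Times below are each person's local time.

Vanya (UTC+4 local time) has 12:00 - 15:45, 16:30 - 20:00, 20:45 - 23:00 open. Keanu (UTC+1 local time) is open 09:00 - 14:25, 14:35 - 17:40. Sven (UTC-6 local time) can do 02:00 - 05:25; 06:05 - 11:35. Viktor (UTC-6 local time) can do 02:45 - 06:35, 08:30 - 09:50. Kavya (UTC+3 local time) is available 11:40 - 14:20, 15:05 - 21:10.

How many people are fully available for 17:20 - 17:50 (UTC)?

Vanya in UTC: 08:00-11:45, 12:30-16:00, 16:45-19:00 (subtract 4h to convert from UTC+4).
Keanu in UTC: 08:00-13:25, 13:35-16:40 (subtract 1h to convert from UTC+1).
Sven in UTC: 08:00-11:25, 12:05-17:35 (add 6h to convert from UTC-6).
Viktor in UTC: 08:45-12:35, 14:30-15:50 (add 6h to convert from UTC-6).
Kavya in UTC: 08:40-11:20, 12:05-18:10 (subtract 3h to convert from UTC+3).
Vanya and Kavya can make the full 17:20-17:50 slot — that's 2.

2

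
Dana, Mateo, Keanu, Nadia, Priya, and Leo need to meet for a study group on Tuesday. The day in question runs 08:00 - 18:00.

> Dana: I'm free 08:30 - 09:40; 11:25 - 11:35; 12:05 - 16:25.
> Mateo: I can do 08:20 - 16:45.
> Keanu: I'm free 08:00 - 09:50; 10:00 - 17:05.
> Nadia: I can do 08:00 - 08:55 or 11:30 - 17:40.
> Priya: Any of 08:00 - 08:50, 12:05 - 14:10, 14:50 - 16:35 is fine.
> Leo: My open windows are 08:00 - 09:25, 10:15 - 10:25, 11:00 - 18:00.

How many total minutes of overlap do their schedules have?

240

Dana ∩ Mateo: 08:30-09:40, 11:25-11:35, 12:05-16:25.
Dana ∩ Mateo ∩ Keanu: 08:30-09:40, 11:25-11:35, 12:05-16:25.
Dana ∩ Mateo ∩ Keanu ∩ Nadia: 08:30-08:55, 11:30-11:35, 12:05-16:25.
Dana ∩ Mateo ∩ Keanu ∩ Nadia ∩ Priya: 08:30-08:50, 12:05-14:10, 14:50-16:25.
Dana ∩ Mateo ∩ Keanu ∩ Nadia ∩ Priya ∩ Leo: 08:30-08:50, 12:05-14:10, 14:50-16:25.
Those are the intersection windows.
Summing the common windows: 20 + 125 + 95 = 240 minutes.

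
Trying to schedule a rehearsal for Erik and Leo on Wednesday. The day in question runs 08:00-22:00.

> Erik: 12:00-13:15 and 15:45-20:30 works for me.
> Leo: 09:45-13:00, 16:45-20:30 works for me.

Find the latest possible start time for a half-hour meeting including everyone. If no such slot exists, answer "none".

20:00

Erik ∩ Leo: 12:00-13:00, 16:45-20:30.
The last common window of at least 30 minutes is 16:45-20:30; a 30-minute meeting can start as late as 20:00 and still end by 20:30.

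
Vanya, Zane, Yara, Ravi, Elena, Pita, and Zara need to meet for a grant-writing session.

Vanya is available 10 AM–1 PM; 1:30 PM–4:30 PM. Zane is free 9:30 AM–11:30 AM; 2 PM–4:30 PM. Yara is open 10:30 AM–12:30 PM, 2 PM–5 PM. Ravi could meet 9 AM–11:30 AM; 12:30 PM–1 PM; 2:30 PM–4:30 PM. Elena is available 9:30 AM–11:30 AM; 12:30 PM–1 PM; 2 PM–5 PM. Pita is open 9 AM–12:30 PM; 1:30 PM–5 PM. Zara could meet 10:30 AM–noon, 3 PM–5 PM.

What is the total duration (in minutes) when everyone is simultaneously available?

Vanya ∩ Zane: 10:00-11:30, 14:00-16:30.
Vanya ∩ Zane ∩ Yara: 10:30-11:30, 14:00-16:30.
Vanya ∩ Zane ∩ Yara ∩ Ravi: 10:30-11:30, 14:30-16:30.
Vanya ∩ Zane ∩ Yara ∩ Ravi ∩ Elena: 10:30-11:30, 14:30-16:30.
Vanya ∩ Zane ∩ Yara ∩ Ravi ∩ Elena ∩ Pita: 10:30-11:30, 14:30-16:30.
Vanya ∩ Zane ∩ Yara ∩ Ravi ∩ Elena ∩ Pita ∩ Zara: 10:30-11:30, 15:00-16:30.
Those are the intersection windows.
Summing the common windows: 60 + 90 = 150 minutes.

150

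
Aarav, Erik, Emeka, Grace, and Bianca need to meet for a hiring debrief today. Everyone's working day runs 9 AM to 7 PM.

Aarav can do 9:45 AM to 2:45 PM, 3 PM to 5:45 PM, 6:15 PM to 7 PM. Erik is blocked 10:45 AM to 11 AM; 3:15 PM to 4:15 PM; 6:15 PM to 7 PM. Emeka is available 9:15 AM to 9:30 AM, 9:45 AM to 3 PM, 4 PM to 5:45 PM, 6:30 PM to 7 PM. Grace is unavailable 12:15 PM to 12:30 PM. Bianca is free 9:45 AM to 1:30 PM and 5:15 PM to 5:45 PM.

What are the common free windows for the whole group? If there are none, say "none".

09:45-10:45, 11:00-12:15, 12:30-13:30, 17:15-17:45

Aarav free: 09:45-14:45, 15:00-17:45, 18:15-19:00.
Erik free: 09:00-10:45, 11:00-15:15, 16:15-18:15 (invert busy blocks within the working day).
Emeka free: 09:15-09:30, 09:45-15:00, 16:00-17:45, 18:30-19:00.
Grace free: 09:00-12:15, 12:30-19:00 (invert busy blocks within the working day).
Bianca free: 09:45-13:30, 17:15-17:45.
Aarav ∩ Erik: 09:45-10:45, 11:00-14:45, 15:00-15:15, 16:15-17:45.
Aarav ∩ Erik ∩ Emeka: 09:45-10:45, 11:00-14:45, 16:15-17:45.
Aarav ∩ Erik ∩ Emeka ∩ Grace: 09:45-10:45, 11:00-12:15, 12:30-14:45, 16:15-17:45.
Aarav ∩ Erik ∩ Emeka ∩ Grace ∩ Bianca: 09:45-10:45, 11:00-12:15, 12:30-13:30, 17:15-17:45.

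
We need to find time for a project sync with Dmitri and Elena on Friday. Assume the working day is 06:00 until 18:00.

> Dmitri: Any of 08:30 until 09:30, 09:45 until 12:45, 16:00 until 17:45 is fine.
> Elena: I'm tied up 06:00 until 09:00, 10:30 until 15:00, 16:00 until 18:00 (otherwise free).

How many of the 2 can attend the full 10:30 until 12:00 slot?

1

Dmitri free: 08:30-09:30, 09:45-12:45, 16:00-17:45.
Elena free: 09:00-10:30, 15:00-16:00 (invert busy blocks within the working day).
Dmitri can make the full 10:30-12:00 slot — that's 1.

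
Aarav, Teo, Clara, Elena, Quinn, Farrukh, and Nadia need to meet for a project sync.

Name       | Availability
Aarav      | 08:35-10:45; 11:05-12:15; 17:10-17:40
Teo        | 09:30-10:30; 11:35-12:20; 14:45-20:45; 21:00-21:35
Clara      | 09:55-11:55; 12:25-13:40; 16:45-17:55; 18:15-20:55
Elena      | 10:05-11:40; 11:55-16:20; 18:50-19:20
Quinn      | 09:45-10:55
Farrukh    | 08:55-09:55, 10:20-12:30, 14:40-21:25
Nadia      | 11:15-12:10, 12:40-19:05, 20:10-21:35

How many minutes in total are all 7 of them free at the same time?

0

Aarav ∩ Teo: 09:30-10:30, 11:35-12:15, 17:10-17:40.
Aarav ∩ Teo ∩ Clara: 09:55-10:30, 11:35-11:55, 17:10-17:40.
Aarav ∩ Teo ∩ Clara ∩ Elena: 10:05-10:30, 11:35-11:40.
Aarav ∩ Teo ∩ Clara ∩ Elena ∩ Quinn: 10:05-10:30.
Aarav ∩ Teo ∩ Clara ∩ Elena ∩ Quinn ∩ Farrukh: 10:20-10:30.
Aarav ∩ Teo ∩ Clara ∩ Elena ∩ Quinn ∩ Farrukh ∩ Nadia: ∅.
There is no time when everyone is free.
There is no common window, so the total is 0 minutes.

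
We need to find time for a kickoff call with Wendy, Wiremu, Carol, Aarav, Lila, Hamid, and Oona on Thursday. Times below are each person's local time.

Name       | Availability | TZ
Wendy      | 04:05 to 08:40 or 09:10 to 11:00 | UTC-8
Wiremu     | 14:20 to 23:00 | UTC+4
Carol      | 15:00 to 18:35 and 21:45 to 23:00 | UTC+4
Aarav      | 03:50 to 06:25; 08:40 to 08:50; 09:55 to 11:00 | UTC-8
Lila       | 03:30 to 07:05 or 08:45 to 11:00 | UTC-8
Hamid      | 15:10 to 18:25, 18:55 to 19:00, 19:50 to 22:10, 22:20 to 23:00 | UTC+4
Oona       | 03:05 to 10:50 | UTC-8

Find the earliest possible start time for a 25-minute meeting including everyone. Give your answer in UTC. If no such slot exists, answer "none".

Wendy in UTC: 12:05-16:40, 17:10-19:00 (add 8h to convert from UTC-8).
Wiremu in UTC: 10:20-19:00 (subtract 4h to convert from UTC+4).
Carol in UTC: 11:00-14:35, 17:45-19:00 (subtract 4h to convert from UTC+4).
Aarav in UTC: 11:50-14:25, 16:40-16:50, 17:55-19:00 (add 8h to convert from UTC-8).
Lila in UTC: 11:30-15:05, 16:45-19:00 (add 8h to convert from UTC-8).
Hamid in UTC: 11:10-14:25, 14:55-15:00, 15:50-18:10, 18:20-19:00 (subtract 4h to convert from UTC+4).
Oona in UTC: 11:05-18:50 (add 8h to convert from UTC-8).
Wendy ∩ Wiremu: 12:05-16:40, 17:10-19:00.
Wendy ∩ Wiremu ∩ Carol: 12:05-14:35, 17:45-19:00.
Wendy ∩ Wiremu ∩ Carol ∩ Aarav: 12:05-14:25, 17:55-19:00.
Wendy ∩ Wiremu ∩ Carol ∩ Aarav ∩ Lila: 12:05-14:25, 17:55-19:00.
Wendy ∩ Wiremu ∩ Carol ∩ Aarav ∩ Lila ∩ Hamid: 12:05-14:25, 17:55-18:10, 18:20-19:00.
Wendy ∩ Wiremu ∩ Carol ∩ Aarav ∩ Lila ∩ Hamid ∩ Oona: 12:05-14:25, 17:55-18:10, 18:20-18:50.
So the common availability across everyone is 12:05-14:25, 17:55-18:10, 18:20-18:50.
The first common window of at least 25 minutes is 12:05-14:25, so the earliest start is 12:05.

12:05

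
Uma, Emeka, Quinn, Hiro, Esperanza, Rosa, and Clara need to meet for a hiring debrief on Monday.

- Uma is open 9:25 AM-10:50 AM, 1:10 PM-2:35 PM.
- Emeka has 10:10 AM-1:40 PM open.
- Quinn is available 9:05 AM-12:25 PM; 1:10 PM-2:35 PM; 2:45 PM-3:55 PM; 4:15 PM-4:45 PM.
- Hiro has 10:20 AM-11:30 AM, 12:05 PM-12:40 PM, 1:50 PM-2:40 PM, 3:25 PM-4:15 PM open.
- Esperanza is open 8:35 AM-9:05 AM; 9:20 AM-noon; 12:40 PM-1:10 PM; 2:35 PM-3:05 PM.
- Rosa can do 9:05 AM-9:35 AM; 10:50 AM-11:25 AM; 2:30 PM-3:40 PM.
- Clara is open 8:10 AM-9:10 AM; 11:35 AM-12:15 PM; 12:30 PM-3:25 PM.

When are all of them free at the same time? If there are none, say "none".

none

Uma ∩ Emeka: 10:10-10:50, 13:10-13:40.
Uma ∩ Emeka ∩ Quinn: 10:10-10:50, 13:10-13:40.
Uma ∩ Emeka ∩ Quinn ∩ Hiro: 10:20-10:50.
Uma ∩ Emeka ∩ Quinn ∩ Hiro ∩ Esperanza: 10:20-10:50.
Uma ∩ Emeka ∩ Quinn ∩ Hiro ∩ Esperanza ∩ Rosa: ∅.
Uma ∩ Emeka ∩ Quinn ∩ Hiro ∩ Esperanza ∩ Rosa ∩ Clara: ∅.
There is no time when everyone is free.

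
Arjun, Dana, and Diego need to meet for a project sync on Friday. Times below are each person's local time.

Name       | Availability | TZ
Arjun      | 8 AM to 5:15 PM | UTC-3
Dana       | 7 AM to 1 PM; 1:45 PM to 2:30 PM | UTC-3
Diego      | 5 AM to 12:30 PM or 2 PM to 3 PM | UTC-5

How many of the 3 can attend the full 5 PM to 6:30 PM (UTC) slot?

1

Arjun in UTC: 11:00-20:15 (add 3h to convert from UTC-3).
Dana in UTC: 10:00-16:00, 16:45-17:30 (add 3h to convert from UTC-3).
Diego in UTC: 10:00-17:30, 19:00-20:00 (add 5h to convert from UTC-5).
Arjun can make the full 17:00-18:30 slot — that's 1.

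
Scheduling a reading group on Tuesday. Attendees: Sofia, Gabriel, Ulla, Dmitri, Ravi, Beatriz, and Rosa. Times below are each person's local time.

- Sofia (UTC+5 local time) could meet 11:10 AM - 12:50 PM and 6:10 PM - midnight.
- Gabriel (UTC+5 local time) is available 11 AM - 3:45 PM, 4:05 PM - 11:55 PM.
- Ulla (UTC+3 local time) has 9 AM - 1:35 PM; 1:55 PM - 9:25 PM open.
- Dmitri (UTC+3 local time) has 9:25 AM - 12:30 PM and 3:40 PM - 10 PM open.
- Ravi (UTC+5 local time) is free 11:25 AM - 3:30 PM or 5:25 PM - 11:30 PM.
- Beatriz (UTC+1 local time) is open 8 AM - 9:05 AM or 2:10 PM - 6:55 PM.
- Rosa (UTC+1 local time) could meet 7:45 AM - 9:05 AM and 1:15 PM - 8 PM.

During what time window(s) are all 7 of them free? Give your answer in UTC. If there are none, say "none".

07:00-07:50, 13:10-17:55

Sofia in UTC: 06:10-07:50, 13:10-19:00 (subtract 5h to convert from UTC+5).
Gabriel in UTC: 06:00-10:45, 11:05-18:55 (subtract 5h to convert from UTC+5).
Ulla in UTC: 06:00-10:35, 10:55-18:25 (subtract 3h to convert from UTC+3).
Dmitri in UTC: 06:25-09:30, 12:40-19:00 (subtract 3h to convert from UTC+3).
Ravi in UTC: 06:25-10:30, 12:25-18:30 (subtract 5h to convert from UTC+5).
Beatriz in UTC: 07:00-08:05, 13:10-17:55 (subtract 1h to convert from UTC+1).
Rosa in UTC: 06:45-08:05, 12:15-19:00 (subtract 1h to convert from UTC+1).
Sofia ∩ Gabriel: 06:10-07:50, 13:10-18:55.
Sofia ∩ Gabriel ∩ Ulla: 06:10-07:50, 13:10-18:25.
Sofia ∩ Gabriel ∩ Ulla ∩ Dmitri: 06:25-07:50, 13:10-18:25.
Sofia ∩ Gabriel ∩ Ulla ∩ Dmitri ∩ Ravi: 06:25-07:50, 13:10-18:25.
Sofia ∩ Gabriel ∩ Ulla ∩ Dmitri ∩ Ravi ∩ Beatriz: 07:00-07:50, 13:10-17:55.
Sofia ∩ Gabriel ∩ Ulla ∩ Dmitri ∩ Ravi ∩ Beatriz ∩ Rosa: 07:00-07:50, 13:10-17:55.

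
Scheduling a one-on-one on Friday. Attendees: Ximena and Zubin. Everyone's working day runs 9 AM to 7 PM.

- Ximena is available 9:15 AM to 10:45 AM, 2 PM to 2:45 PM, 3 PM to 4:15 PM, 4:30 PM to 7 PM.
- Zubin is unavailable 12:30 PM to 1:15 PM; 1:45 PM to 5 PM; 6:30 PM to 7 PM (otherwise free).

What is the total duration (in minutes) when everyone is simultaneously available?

180

Ximena free: 09:15-10:45, 14:00-14:45, 15:00-16:15, 16:30-19:00.
Zubin free: 09:00-12:30, 13:15-13:45, 17:00-18:30 (invert busy blocks within the working day).
Ximena ∩ Zubin: 09:15-10:45, 17:00-18:30.
Summing the common windows: 90 + 90 = 180 minutes.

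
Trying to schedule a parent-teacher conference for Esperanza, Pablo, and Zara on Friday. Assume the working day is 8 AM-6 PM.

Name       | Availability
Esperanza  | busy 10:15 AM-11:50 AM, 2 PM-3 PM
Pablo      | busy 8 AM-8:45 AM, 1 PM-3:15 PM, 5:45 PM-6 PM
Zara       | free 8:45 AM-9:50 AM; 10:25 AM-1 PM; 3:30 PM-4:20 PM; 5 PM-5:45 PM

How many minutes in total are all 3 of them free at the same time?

Esperanza free: 08:00-10:15, 11:50-14:00, 15:00-18:00 (invert busy blocks within the working day).
Pablo free: 08:45-13:00, 15:15-17:45 (invert busy blocks within the working day).
Zara free: 08:45-09:50, 10:25-13:00, 15:30-16:20, 17:00-17:45.
Esperanza ∩ Pablo: 08:45-10:15, 11:50-13:00, 15:15-17:45.
Esperanza ∩ Pablo ∩ Zara: 08:45-09:50, 11:50-13:00, 15:30-16:20, 17:00-17:45.
Those are the intersection windows.
Summing the common windows: 65 + 70 + 50 + 45 = 230 minutes.

230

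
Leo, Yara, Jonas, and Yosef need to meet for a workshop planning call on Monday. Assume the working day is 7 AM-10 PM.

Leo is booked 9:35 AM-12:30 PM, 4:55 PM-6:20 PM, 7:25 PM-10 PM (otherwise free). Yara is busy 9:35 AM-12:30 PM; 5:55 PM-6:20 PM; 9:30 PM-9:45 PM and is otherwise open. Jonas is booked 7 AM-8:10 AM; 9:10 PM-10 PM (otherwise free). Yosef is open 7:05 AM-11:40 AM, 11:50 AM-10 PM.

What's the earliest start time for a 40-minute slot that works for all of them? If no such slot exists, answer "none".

08:10

Leo free: 07:00-09:35, 12:30-16:55, 18:20-19:25 (invert busy blocks within the working day).
Yara free: 07:00-09:35, 12:30-17:55, 18:20-21:30, 21:45-22:00 (invert busy blocks within the working day).
Jonas free: 08:10-21:10 (invert busy blocks within the working day).
Yosef free: 07:05-11:40, 11:50-22:00.
Leo ∩ Yara: 07:00-09:35, 12:30-16:55, 18:20-19:25.
Leo ∩ Yara ∩ Jonas: 08:10-09:35, 12:30-16:55, 18:20-19:25.
Leo ∩ Yara ∩ Jonas ∩ Yosef: 08:10-09:35, 12:30-16:55, 18:20-19:25.
The first common window of at least 40 minutes is 08:10-09:35, so the earliest start is 08:10.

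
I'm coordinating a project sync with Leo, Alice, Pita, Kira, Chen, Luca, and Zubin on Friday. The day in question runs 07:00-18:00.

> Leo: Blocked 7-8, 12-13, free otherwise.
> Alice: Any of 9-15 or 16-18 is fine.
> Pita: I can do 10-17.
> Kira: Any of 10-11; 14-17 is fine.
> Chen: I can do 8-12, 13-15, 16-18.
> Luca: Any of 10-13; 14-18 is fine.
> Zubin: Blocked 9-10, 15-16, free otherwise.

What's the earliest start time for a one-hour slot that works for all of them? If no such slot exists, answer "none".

10:00

Leo free: 08:00-12:00, 13:00-18:00 (invert busy blocks within the working day).
Alice free: 09:00-15:00, 16:00-18:00.
Pita free: 10:00-17:00.
Kira free: 10:00-11:00, 14:00-17:00.
Chen free: 08:00-12:00, 13:00-15:00, 16:00-18:00.
Luca free: 10:00-13:00, 14:00-18:00.
Zubin free: 07:00-09:00, 10:00-15:00, 16:00-18:00 (invert busy blocks within the working day).
Leo ∩ Alice: 09:00-12:00, 13:00-15:00, 16:00-18:00.
Leo ∩ Alice ∩ Pita: 10:00-12:00, 13:00-15:00, 16:00-17:00.
Leo ∩ Alice ∩ Pita ∩ Kira: 10:00-11:00, 14:00-15:00, 16:00-17:00.
Leo ∩ Alice ∩ Pita ∩ Kira ∩ Chen: 10:00-11:00, 14:00-15:00, 16:00-17:00.
Leo ∩ Alice ∩ Pita ∩ Kira ∩ Chen ∩ Luca: 10:00-11:00, 14:00-15:00, 16:00-17:00.
Leo ∩ Alice ∩ Pita ∩ Kira ∩ Chen ∩ Luca ∩ Zubin: 10:00-11:00, 14:00-15:00, 16:00-17:00.
So the common availability across everyone is 10:00-11:00, 14:00-15:00, 16:00-17:00.
The first common window of at least 60 minutes is 10:00-11:00, so the earliest start is 10:00.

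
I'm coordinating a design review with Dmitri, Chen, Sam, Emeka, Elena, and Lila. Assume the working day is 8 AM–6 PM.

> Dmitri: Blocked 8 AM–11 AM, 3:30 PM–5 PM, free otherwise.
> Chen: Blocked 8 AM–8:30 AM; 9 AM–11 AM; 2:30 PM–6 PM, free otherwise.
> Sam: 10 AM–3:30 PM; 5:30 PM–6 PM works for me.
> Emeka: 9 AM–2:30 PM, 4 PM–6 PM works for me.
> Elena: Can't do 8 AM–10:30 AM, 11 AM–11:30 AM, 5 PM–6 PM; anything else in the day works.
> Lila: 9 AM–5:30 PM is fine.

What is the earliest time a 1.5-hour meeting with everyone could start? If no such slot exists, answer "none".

11:30

Dmitri free: 11:00-15:30, 17:00-18:00 (invert busy blocks within the working day).
Chen free: 08:30-09:00, 11:00-14:30 (invert busy blocks within the working day).
Sam free: 10:00-15:30, 17:30-18:00.
Emeka free: 09:00-14:30, 16:00-18:00.
Elena free: 10:30-11:00, 11:30-17:00 (invert busy blocks within the working day).
Lila free: 09:00-17:30.
Dmitri ∩ Chen: 11:00-14:30.
Dmitri ∩ Chen ∩ Sam: 11:00-14:30.
Dmitri ∩ Chen ∩ Sam ∩ Emeka: 11:00-14:30.
Dmitri ∩ Chen ∩ Sam ∩ Emeka ∩ Elena: 11:30-14:30.
Dmitri ∩ Chen ∩ Sam ∩ Emeka ∩ Elena ∩ Lila: 11:30-14:30.
The first common window of at least 90 minutes is 11:30-14:30, so the earliest start is 11:30.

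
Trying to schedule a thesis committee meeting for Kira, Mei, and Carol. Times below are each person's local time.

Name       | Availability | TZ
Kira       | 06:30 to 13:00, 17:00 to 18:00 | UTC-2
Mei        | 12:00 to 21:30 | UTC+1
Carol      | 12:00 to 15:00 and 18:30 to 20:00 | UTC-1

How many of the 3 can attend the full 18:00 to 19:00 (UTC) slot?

Kira in UTC: 08:30-15:00, 19:00-20:00 (add 2h to convert from UTC-2).
Mei in UTC: 11:00-20:30 (subtract 1h to convert from UTC+1).
Carol in UTC: 13:00-16:00, 19:30-21:00 (add 1h to convert from UTC-1).
Mei can make the full 18:00-19:00 slot — that's 1.

1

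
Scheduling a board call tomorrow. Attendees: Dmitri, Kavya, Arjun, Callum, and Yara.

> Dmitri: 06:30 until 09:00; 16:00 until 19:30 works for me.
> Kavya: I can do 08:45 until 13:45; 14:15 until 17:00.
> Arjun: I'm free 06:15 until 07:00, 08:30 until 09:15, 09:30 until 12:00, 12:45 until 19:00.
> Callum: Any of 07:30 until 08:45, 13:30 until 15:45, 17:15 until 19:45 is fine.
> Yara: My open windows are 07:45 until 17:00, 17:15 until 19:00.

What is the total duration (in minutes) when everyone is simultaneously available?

Dmitri ∩ Kavya: 08:45-09:00, 16:00-17:00.
Dmitri ∩ Kavya ∩ Arjun: 08:45-09:00, 16:00-17:00.
Dmitri ∩ Kavya ∩ Arjun ∩ Callum: ∅.
Dmitri ∩ Kavya ∩ Arjun ∩ Callum ∩ Yara: ∅.
There is no time when everyone is free.
There is no common window, so the total is 0 minutes.

0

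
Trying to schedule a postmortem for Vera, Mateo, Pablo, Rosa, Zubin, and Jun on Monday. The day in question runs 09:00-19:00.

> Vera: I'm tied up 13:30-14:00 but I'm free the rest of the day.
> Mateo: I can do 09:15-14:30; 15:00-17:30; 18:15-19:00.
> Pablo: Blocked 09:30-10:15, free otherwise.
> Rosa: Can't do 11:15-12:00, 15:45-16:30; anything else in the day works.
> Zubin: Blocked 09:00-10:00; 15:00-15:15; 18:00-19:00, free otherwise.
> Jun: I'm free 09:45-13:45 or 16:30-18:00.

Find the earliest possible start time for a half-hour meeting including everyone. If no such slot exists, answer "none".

10:15

Vera free: 09:00-13:30, 14:00-19:00 (invert busy blocks within the working day).
Mateo free: 09:15-14:30, 15:00-17:30, 18:15-19:00.
Pablo free: 09:00-09:30, 10:15-19:00 (invert busy blocks within the working day).
Rosa free: 09:00-11:15, 12:00-15:45, 16:30-19:00 (invert busy blocks within the working day).
Zubin free: 10:00-15:00, 15:15-18:00 (invert busy blocks within the working day).
Jun free: 09:45-13:45, 16:30-18:00.
Vera ∩ Mateo: 09:15-13:30, 14:00-14:30, 15:00-17:30, 18:15-19:00.
Vera ∩ Mateo ∩ Pablo: 09:15-09:30, 10:15-13:30, 14:00-14:30, 15:00-17:30, 18:15-19:00.
Vera ∩ Mateo ∩ Pablo ∩ Rosa: 09:15-09:30, 10:15-11:15, 12:00-13:30, 14:00-14:30, 15:00-15:45, 16:30-17:30, 18:15-19:00.
Vera ∩ Mateo ∩ Pablo ∩ Rosa ∩ Zubin: 10:15-11:15, 12:00-13:30, 14:00-14:30, 15:15-15:45, 16:30-17:30.
Vera ∩ Mateo ∩ Pablo ∩ Rosa ∩ Zubin ∩ Jun: 10:15-11:15, 12:00-13:30, 16:30-17:30.
Those are the intersection windows.
The first common window of at least 30 minutes is 10:15-11:15, so the earliest start is 10:15.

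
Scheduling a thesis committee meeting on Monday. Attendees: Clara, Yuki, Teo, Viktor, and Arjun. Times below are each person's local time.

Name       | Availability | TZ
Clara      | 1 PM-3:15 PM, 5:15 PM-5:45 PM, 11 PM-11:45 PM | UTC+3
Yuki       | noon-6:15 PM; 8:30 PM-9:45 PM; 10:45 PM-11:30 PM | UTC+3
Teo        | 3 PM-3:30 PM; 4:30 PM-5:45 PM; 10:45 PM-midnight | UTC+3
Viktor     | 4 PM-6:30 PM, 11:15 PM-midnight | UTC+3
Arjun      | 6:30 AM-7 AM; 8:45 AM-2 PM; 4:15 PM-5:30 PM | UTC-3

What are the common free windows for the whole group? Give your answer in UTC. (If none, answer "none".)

Clara in UTC: 10:00-12:15, 14:15-14:45, 20:00-20:45 (subtract 3h to convert from UTC+3).
Yuki in UTC: 09:00-15:15, 17:30-18:45, 19:45-20:30 (subtract 3h to convert from UTC+3).
Teo in UTC: 12:00-12:30, 13:30-14:45, 19:45-21:00 (subtract 3h to convert from UTC+3).
Viktor in UTC: 13:00-15:30, 20:15-21:00 (subtract 3h to convert from UTC+3).
Arjun in UTC: 09:30-10:00, 11:45-17:00, 19:15-20:30 (add 3h to convert from UTC-3).
Clara ∩ Yuki: 10:00-12:15, 14:15-14:45, 20:00-20:30.
Clara ∩ Yuki ∩ Teo: 12:00-12:15, 14:15-14:45, 20:00-20:30.
Clara ∩ Yuki ∩ Teo ∩ Viktor: 14:15-14:45, 20:15-20:30.
Clara ∩ Yuki ∩ Teo ∩ Viktor ∩ Arjun: 14:15-14:45, 20:15-20:30.
So the common availability across everyone is 14:15-14:45, 20:15-20:30.

14:15-14:45, 20:15-20:30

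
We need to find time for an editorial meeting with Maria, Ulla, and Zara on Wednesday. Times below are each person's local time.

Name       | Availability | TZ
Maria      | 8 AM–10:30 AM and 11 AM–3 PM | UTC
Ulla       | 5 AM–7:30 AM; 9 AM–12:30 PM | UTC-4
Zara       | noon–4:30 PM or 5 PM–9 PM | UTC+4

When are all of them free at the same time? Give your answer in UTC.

Maria in UTC: 08:00-10:30, 11:00-15:00.
Ulla in UTC: 09:00-11:30, 13:00-16:30 (add 4h to convert from UTC-4).
Zara in UTC: 08:00-12:30, 13:00-17:00 (subtract 4h to convert from UTC+4).
Maria ∩ Ulla: 09:00-10:30, 11:00-11:30, 13:00-15:00.
Maria ∩ Ulla ∩ Zara: 09:00-10:30, 11:00-11:30, 13:00-15:00.
So the common availability across everyone is 09:00-10:30, 11:00-11:30, 13:00-15:00.

09:00-10:30, 11:00-11:30, 13:00-15:00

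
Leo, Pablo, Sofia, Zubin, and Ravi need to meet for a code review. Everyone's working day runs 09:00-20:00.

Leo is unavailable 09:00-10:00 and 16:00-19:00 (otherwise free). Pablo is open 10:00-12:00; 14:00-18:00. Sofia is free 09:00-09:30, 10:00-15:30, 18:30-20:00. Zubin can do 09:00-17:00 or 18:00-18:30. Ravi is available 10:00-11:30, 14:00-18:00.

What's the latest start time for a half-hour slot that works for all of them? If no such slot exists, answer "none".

Leo free: 10:00-16:00, 19:00-20:00 (invert busy blocks within the working day).
Pablo free: 10:00-12:00, 14:00-18:00.
Sofia free: 09:00-09:30, 10:00-15:30, 18:30-20:00.
Zubin free: 09:00-17:00, 18:00-18:30.
Ravi free: 10:00-11:30, 14:00-18:00.
Leo ∩ Pablo: 10:00-12:00, 14:00-16:00.
Leo ∩ Pablo ∩ Sofia: 10:00-12:00, 14:00-15:30.
Leo ∩ Pablo ∩ Sofia ∩ Zubin: 10:00-12:00, 14:00-15:30.
Leo ∩ Pablo ∩ Sofia ∩ Zubin ∩ Ravi: 10:00-11:30, 14:00-15:30.
The last common window of at least 30 minutes is 14:00-15:30; a 30-minute meeting can start as late as 15:00 and still end by 15:30.

15:00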